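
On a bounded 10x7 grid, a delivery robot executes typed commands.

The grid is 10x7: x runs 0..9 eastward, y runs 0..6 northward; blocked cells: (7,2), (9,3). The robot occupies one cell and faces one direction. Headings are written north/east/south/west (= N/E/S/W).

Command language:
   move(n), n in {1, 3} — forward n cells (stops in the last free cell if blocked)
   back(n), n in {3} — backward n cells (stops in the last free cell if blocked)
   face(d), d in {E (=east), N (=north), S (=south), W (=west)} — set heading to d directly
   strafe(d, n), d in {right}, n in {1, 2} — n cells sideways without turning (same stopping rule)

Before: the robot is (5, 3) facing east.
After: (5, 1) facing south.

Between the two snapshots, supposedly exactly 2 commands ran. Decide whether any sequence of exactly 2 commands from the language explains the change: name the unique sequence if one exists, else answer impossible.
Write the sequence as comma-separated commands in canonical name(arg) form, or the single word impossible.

key: running face(S) before strafe(right, 2) would end elsewhere — order is forced
start: (5, 3) facing east
[1] after strafe(right, 2): (5, 1) facing east
[2] after face(S): (5, 1) facing south
uniquely the one of 81 2-step routes that fits.

strafe(right, 2), face(S)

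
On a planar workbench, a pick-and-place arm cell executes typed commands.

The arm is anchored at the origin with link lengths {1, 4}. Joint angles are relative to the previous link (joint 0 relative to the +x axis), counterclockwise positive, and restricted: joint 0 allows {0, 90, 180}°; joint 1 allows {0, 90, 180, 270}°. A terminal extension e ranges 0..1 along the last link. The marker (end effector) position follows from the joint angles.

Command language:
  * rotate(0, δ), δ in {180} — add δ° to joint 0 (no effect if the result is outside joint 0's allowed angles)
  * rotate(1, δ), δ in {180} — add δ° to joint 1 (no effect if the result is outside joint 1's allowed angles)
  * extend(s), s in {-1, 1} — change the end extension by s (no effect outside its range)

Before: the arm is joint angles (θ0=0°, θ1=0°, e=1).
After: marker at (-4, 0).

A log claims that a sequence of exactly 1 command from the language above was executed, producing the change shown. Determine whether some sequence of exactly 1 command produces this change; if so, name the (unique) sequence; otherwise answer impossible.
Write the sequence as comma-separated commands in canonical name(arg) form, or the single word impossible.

rotate(1, 180)

from: joint angles (θ0=0°, θ1=0°, e=1)
t=1 rotate(1, 180) ⇒ joint angles (θ0=0°, θ1=180°, e=1)
uniquely the one of 4 1-step routes that fits.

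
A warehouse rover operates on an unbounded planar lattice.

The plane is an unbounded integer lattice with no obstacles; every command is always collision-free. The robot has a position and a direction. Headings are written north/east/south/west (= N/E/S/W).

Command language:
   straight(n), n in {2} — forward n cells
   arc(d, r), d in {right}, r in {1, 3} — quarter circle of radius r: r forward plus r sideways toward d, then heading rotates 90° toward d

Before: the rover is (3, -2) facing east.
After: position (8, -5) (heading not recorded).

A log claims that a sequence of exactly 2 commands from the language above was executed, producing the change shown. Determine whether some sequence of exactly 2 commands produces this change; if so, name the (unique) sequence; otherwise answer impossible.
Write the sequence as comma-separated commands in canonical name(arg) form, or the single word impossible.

key: running arc(right, 3) before straight(2) would end elsewhere — order is forced
t0: (3, -2) facing east
[1] after straight(2): (5, -2) facing east
[2] after arc(right, 3): (8, -5) facing south
uniquely the one of 9 2-step routes that fits.

straight(2), arc(right, 3)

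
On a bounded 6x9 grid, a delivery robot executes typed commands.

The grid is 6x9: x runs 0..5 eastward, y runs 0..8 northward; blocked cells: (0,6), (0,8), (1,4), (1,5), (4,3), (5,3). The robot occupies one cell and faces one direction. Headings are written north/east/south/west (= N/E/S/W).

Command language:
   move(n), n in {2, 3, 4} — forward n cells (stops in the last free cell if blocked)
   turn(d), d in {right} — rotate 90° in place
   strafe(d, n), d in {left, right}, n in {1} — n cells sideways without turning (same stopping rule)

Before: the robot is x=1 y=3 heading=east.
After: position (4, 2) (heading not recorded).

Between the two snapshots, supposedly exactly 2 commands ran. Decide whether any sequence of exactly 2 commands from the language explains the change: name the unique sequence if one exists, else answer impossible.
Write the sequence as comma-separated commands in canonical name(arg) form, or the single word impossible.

key: order matters: swapping strafe(right, 1) and move(3) lands elsewhere
begin: x=1 y=3 heading=east
1. strafe(right, 1) → x=1 y=2 heading=east
2. move(3) → x=4 y=2 heading=east
uniquely the one of 36 2-step routes that fits.

strafe(right, 1), move(3)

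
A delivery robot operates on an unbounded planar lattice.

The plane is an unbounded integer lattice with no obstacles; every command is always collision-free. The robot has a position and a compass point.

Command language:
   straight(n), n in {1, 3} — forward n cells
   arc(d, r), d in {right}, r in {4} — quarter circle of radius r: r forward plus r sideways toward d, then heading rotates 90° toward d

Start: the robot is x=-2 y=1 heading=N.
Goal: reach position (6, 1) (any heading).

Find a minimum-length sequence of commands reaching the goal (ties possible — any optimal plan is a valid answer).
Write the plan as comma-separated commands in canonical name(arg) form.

from: x=-2 y=1 heading=N
1. arc(right, 4) → x=2 y=5 heading=E
2. arc(right, 4) → x=6 y=1 heading=S
no 1-step plan works, so 2 is optimal.

arc(right, 4), arc(right, 4)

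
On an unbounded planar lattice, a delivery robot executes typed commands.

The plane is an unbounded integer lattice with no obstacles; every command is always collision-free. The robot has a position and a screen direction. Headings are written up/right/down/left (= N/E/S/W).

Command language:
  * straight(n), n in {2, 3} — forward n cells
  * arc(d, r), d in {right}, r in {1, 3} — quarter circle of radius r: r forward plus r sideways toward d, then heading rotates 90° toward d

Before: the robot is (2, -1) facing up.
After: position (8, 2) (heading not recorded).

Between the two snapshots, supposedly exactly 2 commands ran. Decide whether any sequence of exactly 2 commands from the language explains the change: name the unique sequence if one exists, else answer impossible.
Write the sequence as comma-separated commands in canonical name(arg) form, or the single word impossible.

key: running straight(3) before arc(right, 3) would end elsewhere — order is forced
begin: (2, -1) facing up
[1] after arc(right, 3): (5, 2) facing right
[2] after straight(3): (8, 2) facing right
no other 2-command option fits: unique.

arc(right, 3), straight(3)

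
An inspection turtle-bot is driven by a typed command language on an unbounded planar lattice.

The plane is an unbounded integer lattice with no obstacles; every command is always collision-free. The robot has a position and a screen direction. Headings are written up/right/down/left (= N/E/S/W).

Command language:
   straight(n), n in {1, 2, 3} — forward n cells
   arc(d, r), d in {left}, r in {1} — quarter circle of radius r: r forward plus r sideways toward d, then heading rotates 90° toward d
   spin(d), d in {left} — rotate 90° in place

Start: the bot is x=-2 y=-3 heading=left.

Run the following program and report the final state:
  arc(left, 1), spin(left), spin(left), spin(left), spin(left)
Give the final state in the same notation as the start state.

x=-3 y=-4 heading=down

initial: x=-2 y=-3 heading=left
[1] after arc(left, 1): x=-3 y=-4 heading=down
[2] after spin(left): x=-3 y=-4 heading=right
[3] after spin(left): x=-3 y=-4 heading=up
[4] after spin(left): x=-3 y=-4 heading=left
[5] after spin(left): x=-3 y=-4 heading=down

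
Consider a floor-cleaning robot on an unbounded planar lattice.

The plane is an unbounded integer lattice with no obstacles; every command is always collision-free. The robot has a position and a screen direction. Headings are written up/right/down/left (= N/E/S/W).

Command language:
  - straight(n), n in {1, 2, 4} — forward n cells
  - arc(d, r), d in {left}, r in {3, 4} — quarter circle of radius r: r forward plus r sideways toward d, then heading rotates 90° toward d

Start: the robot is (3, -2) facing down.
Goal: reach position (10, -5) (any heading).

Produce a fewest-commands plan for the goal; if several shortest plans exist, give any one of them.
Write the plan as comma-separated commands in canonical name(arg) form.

t0: (3, -2) facing down
t=1 arc(left, 3) ⇒ (6, -5) facing right
t=2 straight(4) ⇒ (10, -5) facing right
no 1-step plan works, so 2 is optimal.

arc(left, 3), straight(4)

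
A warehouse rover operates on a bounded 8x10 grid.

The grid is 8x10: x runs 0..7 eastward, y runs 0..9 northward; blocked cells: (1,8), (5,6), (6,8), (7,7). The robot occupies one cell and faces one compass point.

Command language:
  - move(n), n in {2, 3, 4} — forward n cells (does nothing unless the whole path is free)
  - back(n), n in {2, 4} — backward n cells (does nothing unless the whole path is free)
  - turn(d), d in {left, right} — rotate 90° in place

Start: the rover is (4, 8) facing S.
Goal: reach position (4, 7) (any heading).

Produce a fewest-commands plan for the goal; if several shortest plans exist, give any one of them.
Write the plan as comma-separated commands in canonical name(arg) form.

move(3), back(2)

from: (4, 8) facing S
step 1 (move(3)): (4, 5) facing S
step 2 (back(2)): (4, 7) facing S
nothing shorter than 2 reaches the goal.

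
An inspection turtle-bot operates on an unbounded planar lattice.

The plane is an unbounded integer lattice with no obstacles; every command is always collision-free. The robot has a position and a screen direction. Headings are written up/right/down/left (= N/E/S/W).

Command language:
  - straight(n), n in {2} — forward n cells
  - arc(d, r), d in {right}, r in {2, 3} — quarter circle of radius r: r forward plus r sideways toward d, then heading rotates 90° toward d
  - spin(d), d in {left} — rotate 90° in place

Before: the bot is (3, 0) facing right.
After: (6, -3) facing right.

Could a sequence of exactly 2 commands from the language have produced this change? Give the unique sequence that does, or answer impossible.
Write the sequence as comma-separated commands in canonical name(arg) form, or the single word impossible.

arc(right, 3), spin(left)

key: running spin(left) before arc(right, 3) would end elsewhere — order is forced
from: (3, 0) facing right
step 1 (arc(right, 3)): (6, -3) facing down
step 2 (spin(left)): (6, -3) facing right
uniquely the one of 16 2-step routes that fits.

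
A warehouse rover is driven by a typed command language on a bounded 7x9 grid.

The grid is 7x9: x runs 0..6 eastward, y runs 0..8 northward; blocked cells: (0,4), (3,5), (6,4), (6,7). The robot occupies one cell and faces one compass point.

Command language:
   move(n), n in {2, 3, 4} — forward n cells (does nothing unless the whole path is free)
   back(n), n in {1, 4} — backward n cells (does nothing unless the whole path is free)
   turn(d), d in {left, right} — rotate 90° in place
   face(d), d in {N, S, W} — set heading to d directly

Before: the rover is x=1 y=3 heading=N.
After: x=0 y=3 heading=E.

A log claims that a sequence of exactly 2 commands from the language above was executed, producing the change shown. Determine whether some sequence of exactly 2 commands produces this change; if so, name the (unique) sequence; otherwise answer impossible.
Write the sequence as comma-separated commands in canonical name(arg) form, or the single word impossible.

turn(right), back(1)

key: cell and facing (now E) both changed — the 2 commands mix motion and turning
t0: x=1 y=3 heading=N
[1] after turn(right): x=1 y=3 heading=E
[2] after back(1): x=0 y=3 heading=E
no other 2-command option fits: unique.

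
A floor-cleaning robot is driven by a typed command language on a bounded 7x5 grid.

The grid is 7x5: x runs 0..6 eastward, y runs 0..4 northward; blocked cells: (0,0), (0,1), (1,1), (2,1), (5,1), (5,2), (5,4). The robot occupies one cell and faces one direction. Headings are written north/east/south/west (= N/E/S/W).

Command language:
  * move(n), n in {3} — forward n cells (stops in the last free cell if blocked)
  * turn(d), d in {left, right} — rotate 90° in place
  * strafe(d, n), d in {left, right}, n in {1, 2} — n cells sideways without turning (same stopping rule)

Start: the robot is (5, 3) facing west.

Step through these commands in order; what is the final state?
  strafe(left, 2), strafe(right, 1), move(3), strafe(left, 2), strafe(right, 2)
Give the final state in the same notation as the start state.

(2, 4) facing west

initial: (5, 3) facing west
step 1 (strafe(left, 2)): (5, 3) facing west
step 2 (strafe(right, 1)): (5, 3) facing west
step 3 (move(3)): (2, 3) facing west
step 4 (strafe(left, 2)): (2, 2) facing west
step 5 (strafe(right, 2)): (2, 4) facing west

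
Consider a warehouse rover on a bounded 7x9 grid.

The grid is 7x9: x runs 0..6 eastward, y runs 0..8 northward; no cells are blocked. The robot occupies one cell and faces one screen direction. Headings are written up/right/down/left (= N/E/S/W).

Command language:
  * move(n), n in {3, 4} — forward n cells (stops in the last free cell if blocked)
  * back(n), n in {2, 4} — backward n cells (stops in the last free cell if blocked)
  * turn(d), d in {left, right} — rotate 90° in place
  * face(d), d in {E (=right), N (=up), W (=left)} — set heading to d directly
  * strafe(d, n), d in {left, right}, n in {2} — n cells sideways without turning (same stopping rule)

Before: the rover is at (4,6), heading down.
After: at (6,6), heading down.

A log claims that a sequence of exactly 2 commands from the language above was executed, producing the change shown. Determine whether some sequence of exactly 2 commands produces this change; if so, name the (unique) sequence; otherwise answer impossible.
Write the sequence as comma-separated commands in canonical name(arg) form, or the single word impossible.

key: the second strafe(left, 2) runs into the grid edge before its full distance
begin: at (4,6), heading down
[1] after strafe(left, 2): at (6,6), heading down
[2] after strafe(left, 2): at (6,6), heading down
no rival 2-sequence matches.

strafe(left, 2), strafe(left, 2)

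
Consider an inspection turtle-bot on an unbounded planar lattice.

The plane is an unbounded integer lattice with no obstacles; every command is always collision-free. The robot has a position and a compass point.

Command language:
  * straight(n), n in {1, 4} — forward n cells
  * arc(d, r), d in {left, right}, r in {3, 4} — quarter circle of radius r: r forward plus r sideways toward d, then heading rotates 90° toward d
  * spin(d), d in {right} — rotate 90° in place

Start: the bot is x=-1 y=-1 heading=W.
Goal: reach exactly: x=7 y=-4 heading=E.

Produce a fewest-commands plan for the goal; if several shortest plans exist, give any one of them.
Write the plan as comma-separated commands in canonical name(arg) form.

from: x=-1 y=-1 heading=W
[1] after straight(1): x=-2 y=-1 heading=W
[2] after spin(right): x=-2 y=-1 heading=N
[3] after arc(right, 3): x=1 y=2 heading=E
[4] after arc(right, 3): x=4 y=-1 heading=S
[5] after arc(left, 3): x=7 y=-4 heading=E
nothing shorter than 5 reaches the goal.

straight(1), spin(right), arc(right, 3), arc(right, 3), arc(left, 3)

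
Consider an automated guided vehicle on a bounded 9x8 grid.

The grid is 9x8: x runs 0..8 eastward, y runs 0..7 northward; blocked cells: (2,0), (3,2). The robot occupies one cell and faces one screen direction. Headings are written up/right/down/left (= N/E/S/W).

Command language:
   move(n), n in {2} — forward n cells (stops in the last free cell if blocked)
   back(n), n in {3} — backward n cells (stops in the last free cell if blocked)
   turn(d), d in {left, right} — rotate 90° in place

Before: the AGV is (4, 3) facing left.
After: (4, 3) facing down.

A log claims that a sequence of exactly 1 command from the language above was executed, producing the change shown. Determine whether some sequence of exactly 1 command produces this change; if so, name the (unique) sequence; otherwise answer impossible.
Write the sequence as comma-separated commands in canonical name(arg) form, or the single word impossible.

key: (4,3) unchanged — the single command moves nothing
from: (4, 3) facing left
t=1 turn(left) ⇒ (4, 3) facing down
no other 1-command option fits: unique.

turn(left)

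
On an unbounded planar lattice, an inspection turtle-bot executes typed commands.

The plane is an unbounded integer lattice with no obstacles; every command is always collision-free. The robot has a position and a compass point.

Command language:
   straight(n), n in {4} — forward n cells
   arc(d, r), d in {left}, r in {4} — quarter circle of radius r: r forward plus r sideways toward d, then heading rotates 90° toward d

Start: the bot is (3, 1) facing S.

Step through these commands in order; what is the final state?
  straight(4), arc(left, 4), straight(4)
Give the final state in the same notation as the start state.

(11, -7) facing E

initial: (3, 1) facing S
[1] after straight(4): (3, -3) facing S
[2] after arc(left, 4): (7, -7) facing E
[3] after straight(4): (11, -7) facing E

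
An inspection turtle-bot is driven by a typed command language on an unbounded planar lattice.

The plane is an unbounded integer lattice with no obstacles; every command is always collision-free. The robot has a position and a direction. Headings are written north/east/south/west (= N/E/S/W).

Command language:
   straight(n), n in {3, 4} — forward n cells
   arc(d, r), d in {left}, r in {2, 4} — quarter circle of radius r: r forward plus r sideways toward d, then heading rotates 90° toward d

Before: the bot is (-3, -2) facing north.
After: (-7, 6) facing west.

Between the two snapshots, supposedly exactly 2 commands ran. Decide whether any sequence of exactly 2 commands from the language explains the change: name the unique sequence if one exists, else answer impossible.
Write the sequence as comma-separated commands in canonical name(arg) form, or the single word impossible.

key: position moved to (-7,6) AND the heading swung to W — translation plus rotation needed
start: (-3, -2) facing north
step 1 (straight(4)): (-3, 2) facing north
step 2 (arc(left, 4)): (-7, 6) facing west
all 16 alternatives checked — unique.

straight(4), arc(left, 4)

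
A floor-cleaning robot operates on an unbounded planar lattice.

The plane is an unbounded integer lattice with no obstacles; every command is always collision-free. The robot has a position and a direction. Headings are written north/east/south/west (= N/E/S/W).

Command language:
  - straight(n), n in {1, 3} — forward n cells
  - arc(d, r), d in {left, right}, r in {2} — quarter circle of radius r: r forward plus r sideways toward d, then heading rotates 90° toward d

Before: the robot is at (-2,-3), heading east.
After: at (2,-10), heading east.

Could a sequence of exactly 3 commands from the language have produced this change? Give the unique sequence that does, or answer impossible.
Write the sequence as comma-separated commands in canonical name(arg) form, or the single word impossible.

arc(right, 2), straight(3), arc(left, 2)

key: heading stays E — rotations cancel among the 3 commands
begin: at (-2,-3), heading east
t=1 arc(right, 2) ⇒ at (0,-5), heading south
t=2 straight(3) ⇒ at (0,-8), heading south
t=3 arc(left, 2) ⇒ at (2,-10), heading east
no other 3-command option fits: unique.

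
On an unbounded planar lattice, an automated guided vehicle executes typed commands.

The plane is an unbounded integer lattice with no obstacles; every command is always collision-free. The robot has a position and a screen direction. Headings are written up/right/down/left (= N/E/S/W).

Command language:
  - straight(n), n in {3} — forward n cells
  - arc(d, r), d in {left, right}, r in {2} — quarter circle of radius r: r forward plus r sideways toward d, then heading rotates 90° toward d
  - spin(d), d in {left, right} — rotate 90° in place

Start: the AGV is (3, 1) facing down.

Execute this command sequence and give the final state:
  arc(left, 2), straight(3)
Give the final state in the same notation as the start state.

(8, -1) facing right

t0: (3, 1) facing down
t=1 arc(left, 2) ⇒ (5, -1) facing right
t=2 straight(3) ⇒ (8, -1) facing right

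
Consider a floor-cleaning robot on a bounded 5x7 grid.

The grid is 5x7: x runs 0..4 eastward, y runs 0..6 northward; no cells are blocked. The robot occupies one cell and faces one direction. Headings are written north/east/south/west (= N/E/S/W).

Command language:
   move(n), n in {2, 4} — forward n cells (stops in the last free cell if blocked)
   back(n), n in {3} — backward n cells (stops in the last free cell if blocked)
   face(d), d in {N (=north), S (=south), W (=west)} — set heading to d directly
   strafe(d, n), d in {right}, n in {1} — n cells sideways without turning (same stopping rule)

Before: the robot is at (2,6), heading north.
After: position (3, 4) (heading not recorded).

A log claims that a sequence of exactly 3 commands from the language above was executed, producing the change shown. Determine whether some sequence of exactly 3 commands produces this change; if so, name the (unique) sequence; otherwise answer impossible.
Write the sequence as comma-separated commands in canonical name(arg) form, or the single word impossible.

strafe(right, 1), face(S), move(2)

key: order matters: swapping strafe(right, 1) and move(2) lands elsewhere
begin: at (2,6), heading north
[1] after strafe(right, 1): at (3,6), heading north
[2] after face(S): at (3,6), heading south
[3] after move(2): at (3,4), heading south
no other 3-command option fits: unique.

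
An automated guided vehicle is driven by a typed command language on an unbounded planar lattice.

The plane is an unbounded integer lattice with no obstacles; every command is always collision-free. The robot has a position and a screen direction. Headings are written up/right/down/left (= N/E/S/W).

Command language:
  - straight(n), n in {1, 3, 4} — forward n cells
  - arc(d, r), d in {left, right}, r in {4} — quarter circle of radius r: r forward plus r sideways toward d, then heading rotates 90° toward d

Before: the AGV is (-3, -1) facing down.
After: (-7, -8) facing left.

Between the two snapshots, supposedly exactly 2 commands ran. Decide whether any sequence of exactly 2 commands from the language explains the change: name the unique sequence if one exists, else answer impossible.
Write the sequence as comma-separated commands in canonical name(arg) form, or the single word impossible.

straight(3), arc(right, 4)

key: position moved to (-7,-8) AND the heading swung to W — translation plus rotation needed
t0: (-3, -1) facing down
step 1 (straight(3)): (-3, -4) facing down
step 2 (arc(right, 4)): (-7, -8) facing left
no other 2-command option fits: unique.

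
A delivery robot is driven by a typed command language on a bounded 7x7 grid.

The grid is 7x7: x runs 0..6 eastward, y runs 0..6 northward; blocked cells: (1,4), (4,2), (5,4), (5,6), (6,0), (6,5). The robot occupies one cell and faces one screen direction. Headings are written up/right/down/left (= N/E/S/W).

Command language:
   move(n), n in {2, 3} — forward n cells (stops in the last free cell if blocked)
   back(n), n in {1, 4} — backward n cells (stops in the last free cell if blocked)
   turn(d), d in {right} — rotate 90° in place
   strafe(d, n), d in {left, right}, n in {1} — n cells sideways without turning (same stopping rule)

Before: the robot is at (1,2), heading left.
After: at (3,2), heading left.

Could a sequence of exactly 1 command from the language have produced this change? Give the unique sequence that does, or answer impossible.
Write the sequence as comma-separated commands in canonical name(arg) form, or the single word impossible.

back(4)

key: back(4) is stopped early by the blocked cell at (4,2)
t0: at (1,2), heading left
[1] after back(4): at (3,2), heading left
no rival 1-sequence matches.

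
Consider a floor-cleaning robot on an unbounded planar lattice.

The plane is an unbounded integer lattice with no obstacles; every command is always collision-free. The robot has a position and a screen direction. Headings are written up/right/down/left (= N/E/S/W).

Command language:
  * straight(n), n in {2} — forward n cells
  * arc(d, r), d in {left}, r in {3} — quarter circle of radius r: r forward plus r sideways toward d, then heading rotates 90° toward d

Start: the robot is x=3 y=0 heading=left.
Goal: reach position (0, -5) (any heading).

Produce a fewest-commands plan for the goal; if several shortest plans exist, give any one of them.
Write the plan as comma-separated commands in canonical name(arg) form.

arc(left, 3), straight(2)

initial: x=3 y=0 heading=left
t=1 arc(left, 3) ⇒ x=0 y=-3 heading=down
t=2 straight(2) ⇒ x=0 y=-5 heading=down
shorter routes all fall short; 2 is best.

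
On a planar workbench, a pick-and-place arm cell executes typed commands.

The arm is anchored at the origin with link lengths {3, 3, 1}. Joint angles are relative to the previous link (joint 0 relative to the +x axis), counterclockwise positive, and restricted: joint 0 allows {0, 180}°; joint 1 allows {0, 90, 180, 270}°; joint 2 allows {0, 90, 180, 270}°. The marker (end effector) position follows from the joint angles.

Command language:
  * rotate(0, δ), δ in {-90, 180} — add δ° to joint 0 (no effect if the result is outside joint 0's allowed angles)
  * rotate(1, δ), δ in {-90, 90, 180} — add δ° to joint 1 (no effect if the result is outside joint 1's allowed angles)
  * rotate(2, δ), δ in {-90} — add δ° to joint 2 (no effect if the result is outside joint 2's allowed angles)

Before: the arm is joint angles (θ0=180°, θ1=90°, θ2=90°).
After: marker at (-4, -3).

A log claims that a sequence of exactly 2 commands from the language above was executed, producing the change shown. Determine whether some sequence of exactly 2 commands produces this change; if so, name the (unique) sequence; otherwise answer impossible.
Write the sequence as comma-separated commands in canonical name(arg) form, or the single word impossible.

rotate(2, -90), rotate(2, -90)

begin: joint angles (θ0=180°, θ1=90°, θ2=90°)
step 1 (rotate(2, -90)): joint angles (θ0=180°, θ1=90°, θ2=0°)
step 2 (rotate(2, -90)): joint angles (θ0=180°, θ1=90°, θ2=270°)
all 36 alternatives checked — unique.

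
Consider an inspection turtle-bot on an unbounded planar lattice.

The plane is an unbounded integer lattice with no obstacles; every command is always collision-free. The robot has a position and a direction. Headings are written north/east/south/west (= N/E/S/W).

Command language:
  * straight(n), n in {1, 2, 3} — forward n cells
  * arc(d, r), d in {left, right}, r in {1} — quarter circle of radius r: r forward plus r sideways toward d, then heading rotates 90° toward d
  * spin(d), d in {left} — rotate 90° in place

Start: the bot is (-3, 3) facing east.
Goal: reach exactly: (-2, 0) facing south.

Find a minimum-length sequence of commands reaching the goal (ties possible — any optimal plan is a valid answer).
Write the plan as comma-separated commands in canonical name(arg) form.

t0: (-3, 3) facing east
1. arc(right, 1) → (-2, 2) facing south
2. straight(2) → (-2, 0) facing south
shorter routes all fall short; 2 is best.

arc(right, 1), straight(2)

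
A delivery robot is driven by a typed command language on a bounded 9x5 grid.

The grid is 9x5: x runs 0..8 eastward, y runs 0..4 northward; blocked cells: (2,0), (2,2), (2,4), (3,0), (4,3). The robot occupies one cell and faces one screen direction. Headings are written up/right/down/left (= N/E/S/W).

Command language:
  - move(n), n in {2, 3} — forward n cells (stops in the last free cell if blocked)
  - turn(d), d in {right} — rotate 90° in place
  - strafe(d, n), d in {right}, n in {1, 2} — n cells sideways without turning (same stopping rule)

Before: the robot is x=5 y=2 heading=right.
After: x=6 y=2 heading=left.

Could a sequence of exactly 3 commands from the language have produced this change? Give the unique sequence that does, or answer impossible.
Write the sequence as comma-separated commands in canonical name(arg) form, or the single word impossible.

no 3-step route produces this change.

impossible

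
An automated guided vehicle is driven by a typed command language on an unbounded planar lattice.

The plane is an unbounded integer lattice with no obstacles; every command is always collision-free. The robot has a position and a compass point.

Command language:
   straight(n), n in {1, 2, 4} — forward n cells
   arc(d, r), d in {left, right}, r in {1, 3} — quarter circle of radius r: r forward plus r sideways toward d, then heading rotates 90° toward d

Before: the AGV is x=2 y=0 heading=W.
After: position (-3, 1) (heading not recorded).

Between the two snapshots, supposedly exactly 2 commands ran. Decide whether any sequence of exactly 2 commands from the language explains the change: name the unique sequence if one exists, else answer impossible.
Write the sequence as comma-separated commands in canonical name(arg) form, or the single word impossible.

straight(4), arc(right, 1)

key: running arc(right, 1) before straight(4) would end elsewhere — order is forced
from: x=2 y=0 heading=W
1. straight(4) → x=-2 y=0 heading=W
2. arc(right, 1) → x=-3 y=1 heading=N
no other 2-command option fits: unique.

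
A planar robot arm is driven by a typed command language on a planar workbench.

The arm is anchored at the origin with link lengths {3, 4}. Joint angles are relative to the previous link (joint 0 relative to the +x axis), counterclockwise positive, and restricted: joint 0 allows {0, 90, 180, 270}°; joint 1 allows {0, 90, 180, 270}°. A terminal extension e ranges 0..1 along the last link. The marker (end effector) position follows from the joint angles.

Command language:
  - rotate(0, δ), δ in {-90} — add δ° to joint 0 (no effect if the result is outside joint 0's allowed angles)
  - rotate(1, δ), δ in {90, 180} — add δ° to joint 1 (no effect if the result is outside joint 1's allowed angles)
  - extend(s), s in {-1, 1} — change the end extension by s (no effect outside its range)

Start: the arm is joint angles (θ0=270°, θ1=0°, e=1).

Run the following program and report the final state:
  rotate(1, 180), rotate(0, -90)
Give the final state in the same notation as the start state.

joint angles (θ0=180°, θ1=180°, e=1)

initial: joint angles (θ0=270°, θ1=0°, e=1)
[1] after rotate(1, 180): joint angles (θ0=270°, θ1=180°, e=1)
[2] after rotate(0, -90): joint angles (θ0=180°, θ1=180°, e=1)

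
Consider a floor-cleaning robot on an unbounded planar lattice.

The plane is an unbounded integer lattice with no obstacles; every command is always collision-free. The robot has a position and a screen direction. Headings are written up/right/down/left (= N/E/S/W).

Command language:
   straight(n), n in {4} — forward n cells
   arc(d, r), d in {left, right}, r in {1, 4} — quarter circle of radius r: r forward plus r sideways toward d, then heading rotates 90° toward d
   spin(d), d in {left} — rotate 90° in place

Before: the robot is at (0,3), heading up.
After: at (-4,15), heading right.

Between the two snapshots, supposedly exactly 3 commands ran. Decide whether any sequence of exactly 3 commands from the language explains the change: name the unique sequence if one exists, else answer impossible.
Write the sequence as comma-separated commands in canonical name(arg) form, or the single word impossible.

key: position moved to (-4,15) AND the heading swung to E — translation plus rotation needed
from: at (0,3), heading up
[1] after arc(left, 4): at (-4,7), heading left
[2] after arc(right, 4): at (-8,11), heading up
[3] after arc(right, 4): at (-4,15), heading right
all 216 alternatives checked — unique.

arc(left, 4), arc(right, 4), arc(right, 4)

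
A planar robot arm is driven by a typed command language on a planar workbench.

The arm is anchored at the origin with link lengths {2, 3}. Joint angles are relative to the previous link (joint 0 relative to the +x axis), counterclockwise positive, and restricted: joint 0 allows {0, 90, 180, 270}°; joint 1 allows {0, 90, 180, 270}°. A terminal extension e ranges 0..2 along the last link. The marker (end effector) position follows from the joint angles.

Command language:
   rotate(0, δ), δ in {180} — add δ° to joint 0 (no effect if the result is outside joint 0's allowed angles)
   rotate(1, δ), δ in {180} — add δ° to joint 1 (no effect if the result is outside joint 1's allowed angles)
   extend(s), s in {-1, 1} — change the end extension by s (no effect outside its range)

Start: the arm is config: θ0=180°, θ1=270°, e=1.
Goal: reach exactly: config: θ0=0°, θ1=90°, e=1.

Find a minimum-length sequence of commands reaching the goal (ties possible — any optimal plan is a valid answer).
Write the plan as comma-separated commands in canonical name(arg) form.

start: config: θ0=180°, θ1=270°, e=1
[1] after rotate(1, 180): config: θ0=180°, θ1=90°, e=1
[2] after rotate(0, 180): config: θ0=0°, θ1=90°, e=1
shorter routes all fall short; 2 is best.

rotate(1, 180), rotate(0, 180)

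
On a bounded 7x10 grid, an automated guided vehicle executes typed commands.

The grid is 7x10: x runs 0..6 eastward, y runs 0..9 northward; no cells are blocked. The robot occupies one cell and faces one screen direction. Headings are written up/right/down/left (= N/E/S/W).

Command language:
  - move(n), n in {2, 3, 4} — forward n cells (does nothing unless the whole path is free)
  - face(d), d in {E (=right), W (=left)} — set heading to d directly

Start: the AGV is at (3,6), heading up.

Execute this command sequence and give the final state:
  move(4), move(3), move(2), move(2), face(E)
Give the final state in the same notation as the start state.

initial: at (3,6), heading up
t=1 move(4) ⇒ at (3,6), heading up
t=2 move(3) ⇒ at (3,9), heading up
t=3 move(2) ⇒ at (3,9), heading up
t=4 move(2) ⇒ at (3,9), heading up
t=5 face(E) ⇒ at (3,9), heading right

at (3,9), heading right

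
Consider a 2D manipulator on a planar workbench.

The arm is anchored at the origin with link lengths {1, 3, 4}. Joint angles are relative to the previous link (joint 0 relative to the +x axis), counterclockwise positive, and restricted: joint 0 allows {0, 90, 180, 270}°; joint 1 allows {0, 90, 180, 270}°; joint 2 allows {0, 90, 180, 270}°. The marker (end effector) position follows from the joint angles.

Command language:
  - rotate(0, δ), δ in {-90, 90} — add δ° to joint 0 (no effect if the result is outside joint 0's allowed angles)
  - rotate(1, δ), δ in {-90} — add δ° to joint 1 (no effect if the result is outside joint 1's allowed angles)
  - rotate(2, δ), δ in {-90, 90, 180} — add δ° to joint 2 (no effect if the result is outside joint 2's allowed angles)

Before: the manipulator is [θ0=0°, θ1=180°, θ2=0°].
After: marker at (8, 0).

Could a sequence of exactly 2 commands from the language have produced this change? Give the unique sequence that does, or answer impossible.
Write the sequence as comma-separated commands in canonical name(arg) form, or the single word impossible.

rotate(1, -90), rotate(1, -90)

start: [θ0=0°, θ1=180°, θ2=0°]
step 1 (rotate(1, -90)): [θ0=0°, θ1=90°, θ2=0°]
step 2 (rotate(1, -90)): [θ0=0°, θ1=0°, θ2=0°]
no other 2-command option fits: unique.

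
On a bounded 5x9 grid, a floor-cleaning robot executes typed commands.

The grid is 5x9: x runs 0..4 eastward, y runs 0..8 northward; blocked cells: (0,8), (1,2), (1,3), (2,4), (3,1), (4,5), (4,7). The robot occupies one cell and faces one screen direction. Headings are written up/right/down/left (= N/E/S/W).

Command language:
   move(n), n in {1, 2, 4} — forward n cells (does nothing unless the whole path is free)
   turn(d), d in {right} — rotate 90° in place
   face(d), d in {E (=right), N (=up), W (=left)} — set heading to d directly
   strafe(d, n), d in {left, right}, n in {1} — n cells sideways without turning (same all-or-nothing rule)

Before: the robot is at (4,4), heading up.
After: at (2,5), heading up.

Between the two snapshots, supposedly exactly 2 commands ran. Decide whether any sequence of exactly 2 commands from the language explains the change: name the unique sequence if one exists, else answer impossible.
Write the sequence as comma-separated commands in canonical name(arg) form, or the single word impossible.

all 81 sequences checked — none match.

impossible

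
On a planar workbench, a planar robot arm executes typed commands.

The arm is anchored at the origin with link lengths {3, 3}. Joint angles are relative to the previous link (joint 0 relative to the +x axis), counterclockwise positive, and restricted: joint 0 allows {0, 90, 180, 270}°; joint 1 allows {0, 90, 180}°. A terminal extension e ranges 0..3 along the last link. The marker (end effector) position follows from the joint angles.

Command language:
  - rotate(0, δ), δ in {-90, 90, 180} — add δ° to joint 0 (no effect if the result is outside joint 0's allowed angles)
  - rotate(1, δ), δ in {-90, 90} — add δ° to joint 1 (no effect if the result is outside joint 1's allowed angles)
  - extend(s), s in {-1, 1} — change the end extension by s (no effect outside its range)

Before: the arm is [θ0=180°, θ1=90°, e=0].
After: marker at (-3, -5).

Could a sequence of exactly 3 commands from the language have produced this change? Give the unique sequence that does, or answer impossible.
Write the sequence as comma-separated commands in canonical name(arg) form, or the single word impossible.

extend(-1), extend(1), extend(1)

key: order matters: swapping extend(-1) and extend(1) lands elsewhere
initial: [θ0=180°, θ1=90°, e=0]
step 1 (extend(-1)): [θ0=180°, θ1=90°, e=0]
step 2 (extend(1)): [θ0=180°, θ1=90°, e=1]
step 3 (extend(1)): [θ0=180°, θ1=90°, e=2]
all 343 alternatives checked — unique.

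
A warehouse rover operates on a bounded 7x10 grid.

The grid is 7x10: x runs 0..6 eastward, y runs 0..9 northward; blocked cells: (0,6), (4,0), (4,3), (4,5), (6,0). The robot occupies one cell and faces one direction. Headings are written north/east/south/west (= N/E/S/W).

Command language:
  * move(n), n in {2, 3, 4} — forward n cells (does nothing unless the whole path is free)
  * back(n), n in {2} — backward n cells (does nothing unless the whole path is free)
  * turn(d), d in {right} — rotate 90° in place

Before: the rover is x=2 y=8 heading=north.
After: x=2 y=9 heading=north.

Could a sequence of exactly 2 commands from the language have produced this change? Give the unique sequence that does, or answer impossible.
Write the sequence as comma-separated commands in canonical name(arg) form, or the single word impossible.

back(2), move(3)

key: running move(3) before back(2) would end elsewhere — order is forced
start: x=2 y=8 heading=north
step 1 (back(2)): x=2 y=6 heading=north
step 2 (move(3)): x=2 y=9 heading=north
no rival 2-sequence matches.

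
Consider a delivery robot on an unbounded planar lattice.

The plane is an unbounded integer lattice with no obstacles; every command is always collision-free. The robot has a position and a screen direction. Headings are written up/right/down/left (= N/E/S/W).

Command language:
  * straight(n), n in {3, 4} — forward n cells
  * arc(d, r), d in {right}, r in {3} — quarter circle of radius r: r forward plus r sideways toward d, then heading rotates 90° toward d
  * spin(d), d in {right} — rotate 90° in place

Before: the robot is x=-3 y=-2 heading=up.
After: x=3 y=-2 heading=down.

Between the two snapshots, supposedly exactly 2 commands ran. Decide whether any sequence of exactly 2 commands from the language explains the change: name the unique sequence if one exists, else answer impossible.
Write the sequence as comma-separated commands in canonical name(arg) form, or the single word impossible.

key: cell and facing (now S) both changed — the 2 commands mix motion and turning
begin: x=-3 y=-2 heading=up
[1] after arc(right, 3): x=0 y=1 heading=right
[2] after arc(right, 3): x=3 y=-2 heading=down
no other 2-command option fits: unique.

arc(right, 3), arc(right, 3)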